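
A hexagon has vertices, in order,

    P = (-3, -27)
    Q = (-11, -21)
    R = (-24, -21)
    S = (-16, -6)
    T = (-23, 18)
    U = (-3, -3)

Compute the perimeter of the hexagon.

|PQ| = √((-8)² + (6)²) = √100 = 10
|QR| = √((-13)² + (0)²) = √169 = 13
|RS| = √((8)² + (15)²) = √289 = 17
|ST| = √((-7)² + (24)²) = √625 = 25
|TU| = √((20)² + (-21)²) = √841 = 29
|UP| = √((0)² + (-24)²) = √576 = 24
Perimeter = 10 + 13 + 17 + 25 + 29 + 24 = 118.

118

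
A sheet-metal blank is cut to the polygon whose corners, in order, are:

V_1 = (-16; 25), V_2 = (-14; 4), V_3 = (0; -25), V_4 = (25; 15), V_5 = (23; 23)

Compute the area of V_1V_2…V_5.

Σ = (286) + (350) + (625) + (230) + (943) = 2434
Area = |Σ|/2 = 1217.

1217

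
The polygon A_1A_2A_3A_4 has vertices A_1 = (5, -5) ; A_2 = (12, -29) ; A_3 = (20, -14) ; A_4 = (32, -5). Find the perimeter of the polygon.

|A_1A_2| = √((7)² + (-24)²) = √625 = 25
|A_2A_3| = √((8)² + (15)²) = √289 = 17
|A_3A_4| = √((12)² + (9)²) = √225 = 15
|A_4A_1| = √((-27)² + (0)²) = √729 = 27
Perimeter = 25 + 17 + 15 + 27 = 84.

84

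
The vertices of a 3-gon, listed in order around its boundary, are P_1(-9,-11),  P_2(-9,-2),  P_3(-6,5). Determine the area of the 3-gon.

Apply the surveyor's formula: 2A = Σ (x_i·y_{i+1} − x_{i+1}·y_i), indices taken mod 3.
Cross-terms: -81, -57, 111  ⇒  Σ = -27
Area = |Σ|/2 = 13.5.

13.5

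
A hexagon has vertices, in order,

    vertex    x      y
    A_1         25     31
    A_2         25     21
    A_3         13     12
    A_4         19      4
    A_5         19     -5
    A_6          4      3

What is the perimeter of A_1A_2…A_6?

|A_1A_2| = √((0)² + (-10)²) = √100 = 10
|A_2A_3| = √((-12)² + (-9)²) = √225 = 15
|A_3A_4| = √((6)² + (-8)²) = √100 = 10
|A_4A_5| = √((0)² + (-9)²) = √81 = 9
|A_5A_6| = √((-15)² + (8)²) = √289 = 17
|A_6A_1| = √((21)² + (28)²) = √1225 = 35
Perimeter = 10 + 15 + 10 + 9 + 17 + 35 = 96.

96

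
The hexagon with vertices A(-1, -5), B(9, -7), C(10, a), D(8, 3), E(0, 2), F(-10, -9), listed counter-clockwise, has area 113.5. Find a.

Write out the shoelace sum; only the two edges meeting at C involve a:
2·Area = [(9·a − 10·(-7)) + (10·3 − 8·a)] + 129
       = 1·a + 229 = 227
⇒ a = -2.

-2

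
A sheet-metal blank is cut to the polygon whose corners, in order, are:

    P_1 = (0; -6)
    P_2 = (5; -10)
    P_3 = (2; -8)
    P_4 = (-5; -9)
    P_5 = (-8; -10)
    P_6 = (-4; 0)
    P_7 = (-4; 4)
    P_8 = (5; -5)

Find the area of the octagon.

78

Apply Gauss's area formula: 2A = Σ (x_i·y_{i+1} − x_{i+1}·y_i), indices taken mod 8.
P_1→P_2: (0)(-10) − (5)(-6) = 30
P_2→P_3: (5)(-8) − (2)(-10) = -20
P_3→P_4: (2)(-9) − (-5)(-8) = -58
P_4→P_5: (-5)(-10) − (-8)(-9) = -22
P_5→P_6: (-8)(0) − (-4)(-10) = -40
P_6→P_7: (-4)(4) − (-4)(0) = -16
P_7→P_8: (-4)(-5) − (5)(4) = 0
P_8→P_1: (5)(-6) − (0)(-5) = -30
Σ = -156
Area = |Σ|/2 = 78.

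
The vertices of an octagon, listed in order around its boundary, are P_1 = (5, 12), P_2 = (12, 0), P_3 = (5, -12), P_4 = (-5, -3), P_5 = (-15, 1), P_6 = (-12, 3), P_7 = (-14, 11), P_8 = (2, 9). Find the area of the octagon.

Apply the shoelace (surveyor's) formula: 2A = Σ (x_i·y_{i+1} − x_{i+1}·y_i), indices taken mod 8.
Cross-terms: -144, -144, -75, -50, -33, -90, -148, -21  ⇒  Σ = -705
Area = |Σ|/2 = 352.5.

352.5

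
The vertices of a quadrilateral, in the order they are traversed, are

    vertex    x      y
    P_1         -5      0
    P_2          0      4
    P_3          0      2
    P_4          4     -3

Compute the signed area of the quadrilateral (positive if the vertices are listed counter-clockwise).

-21.5

P_1→P_2: (-5)(4) − (0)(0) = -20
P_2→P_3: (0)(2) − (0)(4) = 0
P_3→P_4: (0)(-3) − (4)(2) = -8
P_4→P_1: (4)(0) − (-5)(-3) = -15
Σ = -43
Signed area = Σ/2 = -21.5 (negative ⇒ clockwise traversal).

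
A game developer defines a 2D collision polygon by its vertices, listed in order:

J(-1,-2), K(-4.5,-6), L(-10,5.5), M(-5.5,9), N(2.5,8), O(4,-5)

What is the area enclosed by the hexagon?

Apply Gauss's area formula: 2A = Σ (x_i·y_{i+1} − x_{i+1}·y_i), indices taken mod 6.
Cross-terms: -3, -84.75, -59.75, -66.5, -44.5, -13  ⇒  Σ = -271.5
Area = |Σ|/2 = 135.75.

135.75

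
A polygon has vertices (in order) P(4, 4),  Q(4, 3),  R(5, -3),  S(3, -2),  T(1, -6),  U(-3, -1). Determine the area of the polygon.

P→Q: (4)(3) − (4)(4) = -4
Q→R: (4)(-3) − (5)(3) = -27
R→S: (5)(-2) − (3)(-3) = -1
S→T: (3)(-6) − (1)(-2) = -16
T→U: (1)(-1) − (-3)(-6) = -19
U→P: (-3)(4) − (4)(-1) = -8
Σ = -75
Area = |Σ|/2 = 37.5.

37.5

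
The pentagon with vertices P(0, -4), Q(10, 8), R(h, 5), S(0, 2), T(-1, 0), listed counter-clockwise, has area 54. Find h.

-2

Write out the shoelace sum; only the two edges meeting at R involve h:
2·Area = [(10·5 − h·8) + (h·2 − 0·5)] + 46
       = -6·h + 96 = 108
⇒ h = -2.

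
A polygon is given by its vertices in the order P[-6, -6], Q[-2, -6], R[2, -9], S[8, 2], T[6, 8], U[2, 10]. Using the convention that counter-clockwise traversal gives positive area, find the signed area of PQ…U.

137

Apply the shoelace (surveyor's) formula: 2A = Σ (x_i·y_{i+1} − x_{i+1}·y_i), indices taken mod 6.
Cross-terms: 24, 30, 76, 52, 44, 48  ⇒  Σ = 274
Signed area = Σ/2 = 137 (positive ⇒ counter-clockwise traversal).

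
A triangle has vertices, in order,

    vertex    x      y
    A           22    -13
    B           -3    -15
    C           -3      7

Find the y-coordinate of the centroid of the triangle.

-7

Apply the surveyor's formula. First the cross-terms c_i = x_i·y_{i+1} − x_{i+1}·y_i:
  -369, -66, -115  ⇒  2A = -550, A = -275.
Then Σ (y_i + y_{i+1})·c_i = 11550, so ȳ = 11550 / (6·(-275)) = -7.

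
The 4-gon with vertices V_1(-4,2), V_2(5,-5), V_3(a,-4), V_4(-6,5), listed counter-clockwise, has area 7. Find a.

Write out the shoelace sum; only the two edges meeting at V_3 involve a:
2·Area = [(5·(-4) − a·(-5)) + (a·5 − (-6)·(-4))] + 18
       = 10·a + -26 = 14
⇒ a = 4.

4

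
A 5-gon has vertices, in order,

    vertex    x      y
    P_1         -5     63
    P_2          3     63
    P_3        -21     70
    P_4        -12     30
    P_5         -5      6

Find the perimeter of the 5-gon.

|P_1P_2| = √((8)² + (0)²) = √64 = 8
|P_2P_3| = √((-24)² + (7)²) = √625 = 25
|P_3P_4| = √((9)² + (-40)²) = √1681 = 41
|P_4P_5| = √((7)² + (-24)²) = √625 = 25
|P_5P_1| = √((0)² + (57)²) = √3249 = 57
Perimeter = 8 + 25 + 41 + 25 + 57 = 156.

156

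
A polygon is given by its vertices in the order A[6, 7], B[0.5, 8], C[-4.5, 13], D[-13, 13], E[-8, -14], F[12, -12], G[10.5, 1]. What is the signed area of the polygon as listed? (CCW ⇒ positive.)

Apply the shoelace formula: 2A = Σ (x_i·y_{i+1} − x_{i+1}·y_i), indices taken mod 7.
Cross-terms: 44.5, 42.5, 110.5, 286, 264, 138, 67.5  ⇒  Σ = 953
Signed area = Σ/2 = 476.5 (positive ⇒ counter-clockwise traversal).

476.5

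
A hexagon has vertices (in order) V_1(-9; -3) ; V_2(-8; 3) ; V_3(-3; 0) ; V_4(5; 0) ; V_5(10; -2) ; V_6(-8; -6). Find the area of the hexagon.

79

Apply Gauss's area formula: 2A = Σ (x_i·y_{i+1} − x_{i+1}·y_i), indices taken mod 6.
Σ = (-51) + (9) + (0) + (-10) + (-76) + (-30) = -158
Area = |Σ|/2 = 79.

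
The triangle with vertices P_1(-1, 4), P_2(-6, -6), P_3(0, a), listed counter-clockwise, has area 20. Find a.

-2

The doubled signed area Σ (x_i y_{i+1} − x_{i+1} y_i) is linear in a.
With a=0 it equals 30; the coefficient of a is -5 (from the two edges through P_3).
So -5·a + 30 = 2·20 = 40 ⇒ a = -2.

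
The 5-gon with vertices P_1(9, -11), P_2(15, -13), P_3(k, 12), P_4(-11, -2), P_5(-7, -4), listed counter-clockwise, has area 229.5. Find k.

-4

The doubled signed area Σ (x_i y_{i+1} − x_{i+1} y_i) is linear in k.
With k=0 it equals 503; the coefficient of k is 11 (from the two edges through P_3).
So 11·k + 503 = 2·229.5 = 459 ⇒ k = -4.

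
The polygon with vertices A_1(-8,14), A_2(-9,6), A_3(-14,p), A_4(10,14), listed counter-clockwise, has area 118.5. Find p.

-1

The doubled signed area Σ (x_i y_{i+1} − x_{i+1} y_i) is linear in p.
With p=0 it equals 218; the coefficient of p is -19 (from the two edges through A_3).
So -19·p + 218 = 2·118.5 = 237 ⇒ p = -1.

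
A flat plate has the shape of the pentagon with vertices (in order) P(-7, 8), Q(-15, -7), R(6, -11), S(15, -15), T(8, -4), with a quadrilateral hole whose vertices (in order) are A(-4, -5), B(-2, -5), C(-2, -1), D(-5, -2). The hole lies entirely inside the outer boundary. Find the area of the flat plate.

Outer boundary:
Apply the shoelace formula: 2A = Σ (x_i·y_{i+1} − x_{i+1}·y_i), indices taken mod 5.
Σ = (169) + (207) + (75) + (60) + (36) = 547
Area = |Σ|/2 = 273.5.
Hole:
Apply the shoelace (surveyor's) formula: 2A = Σ (x_i·y_{i+1} − x_{i+1}·y_i), indices taken mod 4.
Cross-terms: 10, -8, -1, 17  ⇒  Σ = 18
Area = |Σ|/2 = 9.
Net area = 273.5 − 9 = 264.5.

264.5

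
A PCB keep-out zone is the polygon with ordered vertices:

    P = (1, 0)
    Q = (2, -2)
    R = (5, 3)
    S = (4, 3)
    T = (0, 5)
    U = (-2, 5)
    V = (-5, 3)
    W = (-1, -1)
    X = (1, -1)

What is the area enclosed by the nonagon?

38.5

P→Q: (1)(-2) − (2)(0) = -2
Q→R: (2)(3) − (5)(-2) = 16
R→S: (5)(3) − (4)(3) = 3
S→T: (4)(5) − (0)(3) = 20
T→U: (0)(5) − (-2)(5) = 10
U→V: (-2)(3) − (-5)(5) = 19
V→W: (-5)(-1) − (-1)(3) = 8
W→X: (-1)(-1) − (1)(-1) = 2
X→P: (1)(0) − (1)(-1) = 1
Σ = 77
Area = |Σ|/2 = 38.5.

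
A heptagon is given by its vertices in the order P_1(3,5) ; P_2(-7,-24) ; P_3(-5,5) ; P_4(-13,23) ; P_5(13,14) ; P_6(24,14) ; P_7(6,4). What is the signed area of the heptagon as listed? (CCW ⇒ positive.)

Apply the surveyor's formula: 2A = Σ (x_i·y_{i+1} − x_{i+1}·y_i), indices taken mod 7.
P_1→P_2: (3)(-24) − (-7)(5) = -37
P_2→P_3: (-7)(5) − (-5)(-24) = -155
P_3→P_4: (-5)(23) − (-13)(5) = -50
P_4→P_5: (-13)(14) − (13)(23) = -481
P_5→P_6: (13)(14) − (24)(14) = -154
P_6→P_7: (24)(4) − (6)(14) = 12
P_7→P_1: (6)(5) − (3)(4) = 18
Σ = -847
Signed area = Σ/2 = -423.5 (negative ⇒ clockwise traversal).

-423.5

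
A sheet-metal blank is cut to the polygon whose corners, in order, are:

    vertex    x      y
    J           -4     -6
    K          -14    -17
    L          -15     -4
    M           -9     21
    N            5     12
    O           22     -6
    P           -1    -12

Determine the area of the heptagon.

692.5

J→K: (-4)(-17) − (-14)(-6) = -16
K→L: (-14)(-4) − (-15)(-17) = -199
L→M: (-15)(21) − (-9)(-4) = -351
M→N: (-9)(12) − (5)(21) = -213
N→O: (5)(-6) − (22)(12) = -294
O→P: (22)(-12) − (-1)(-6) = -270
P→J: (-1)(-6) − (-4)(-12) = -42
Σ = -1385
Area = |Σ|/2 = 692.5.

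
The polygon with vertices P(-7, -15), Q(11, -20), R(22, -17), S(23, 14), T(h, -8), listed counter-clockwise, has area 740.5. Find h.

Write out the shoelace sum; only the two edges meeting at T involve h:
2·Area = [(23·(-8) − h·14) + (h·(-15) − (-7)·(-8))] + 1257
       = -29·h + 1017 = 1481
⇒ h = -16.

-16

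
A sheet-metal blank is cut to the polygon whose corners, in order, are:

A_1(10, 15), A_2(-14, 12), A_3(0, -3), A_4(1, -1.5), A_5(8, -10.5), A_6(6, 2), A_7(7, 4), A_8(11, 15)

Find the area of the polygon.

270.75

Apply the shoelace (surveyor's) formula: 2A = Σ (x_i·y_{i+1} − x_{i+1}·y_i), indices taken mod 8.
A_1→A_2: (10)(12) − (-14)(15) = 330
A_2→A_3: (-14)(-3) − (0)(12) = 42
A_3→A_4: (0)(-1.5) − (1)(-3) = 3
A_4→A_5: (1)(-10.5) − (8)(-1.5) = 1.5
A_5→A_6: (8)(2) − (6)(-10.5) = 79
A_6→A_7: (6)(4) − (7)(2) = 10
A_7→A_8: (7)(15) − (11)(4) = 61
A_8→A_1: (11)(15) − (10)(15) = 15
Σ = 541.5
Area = |Σ|/2 = 270.75.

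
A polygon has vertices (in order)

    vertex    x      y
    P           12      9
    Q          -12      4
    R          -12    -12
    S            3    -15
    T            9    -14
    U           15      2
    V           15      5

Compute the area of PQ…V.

502.5

Apply Gauss's area formula: 2A = Σ (x_i·y_{i+1} − x_{i+1}·y_i), indices taken mod 7.
Cross-terms: 156, 192, 216, 93, 228, 45, 75  ⇒  Σ = 1005
Area = |Σ|/2 = 502.5.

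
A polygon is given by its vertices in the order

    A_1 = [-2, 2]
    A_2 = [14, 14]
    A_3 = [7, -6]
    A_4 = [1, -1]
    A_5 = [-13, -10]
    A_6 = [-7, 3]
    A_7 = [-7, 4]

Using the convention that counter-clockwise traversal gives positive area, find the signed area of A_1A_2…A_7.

Σ = (-56) + (-182) + (-1) + (-23) + (-109) + (-7) + (-6) = -384
Signed area = Σ/2 = -192 (negative ⇒ clockwise traversal).

-192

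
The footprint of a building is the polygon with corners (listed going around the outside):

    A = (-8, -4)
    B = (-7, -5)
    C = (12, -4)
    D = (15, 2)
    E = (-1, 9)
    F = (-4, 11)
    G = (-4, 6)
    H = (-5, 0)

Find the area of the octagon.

Σ = (12) + (88) + (84) + (137) + (25) + (20) + (30) + (20) = 416
Area = |Σ|/2 = 208.

208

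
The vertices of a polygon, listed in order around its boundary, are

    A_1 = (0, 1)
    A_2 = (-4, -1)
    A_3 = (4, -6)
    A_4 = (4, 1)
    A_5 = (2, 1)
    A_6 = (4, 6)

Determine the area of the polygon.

A_1→A_2: (0)(-1) − (-4)(1) = 4
A_2→A_3: (-4)(-6) − (4)(-1) = 28
A_3→A_4: (4)(1) − (4)(-6) = 28
A_4→A_5: (4)(1) − (2)(1) = 2
A_5→A_6: (2)(6) − (4)(1) = 8
A_6→A_1: (4)(1) − (0)(6) = 4
Σ = 74
Area = |Σ|/2 = 37.

37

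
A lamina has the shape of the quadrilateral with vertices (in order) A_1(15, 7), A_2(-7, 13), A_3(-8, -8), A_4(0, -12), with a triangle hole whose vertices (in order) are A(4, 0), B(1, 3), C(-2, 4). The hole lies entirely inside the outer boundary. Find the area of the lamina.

Outer boundary:
Apply the shoelace formula: 2A = Σ (x_i·y_{i+1} − x_{i+1}·y_i), indices taken mod 4.
Σ = (244) + (160) + (96) + (180) = 680
Area = |Σ|/2 = 340.
Hole:
Apply Gauss's area formula: 2A = Σ (x_i·y_{i+1} − x_{i+1}·y_i), indices taken mod 3.
Σ = (12) + (10) + (-16) = 6
Area = |Σ|/2 = 3.
Net area = 340 − 3 = 337.

337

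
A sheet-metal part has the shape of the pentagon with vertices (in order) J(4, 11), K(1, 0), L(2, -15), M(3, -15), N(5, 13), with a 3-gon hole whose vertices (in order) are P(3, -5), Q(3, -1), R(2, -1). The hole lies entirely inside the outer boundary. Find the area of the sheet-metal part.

51

Outer boundary:
Σ = (-11) + (-15) + (15) + (114) + (3) = 106
Area = |Σ|/2 = 53.
Hole:
Apply the surveyor's formula: 2A = Σ (x_i·y_{i+1} − x_{i+1}·y_i), indices taken mod 3.
Cross-terms: 12, -1, -7  ⇒  Σ = 4
Area = |Σ|/2 = 2.
Net area = 53 − 2 = 51.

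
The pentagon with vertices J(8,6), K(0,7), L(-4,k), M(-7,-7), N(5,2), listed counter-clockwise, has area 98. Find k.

The doubled signed area Σ (x_i y_{i+1} − x_{i+1} y_i) is linear in k.
With k=0 it equals 147; the coefficient of k is 7 (from the two edges through L).
So 7·k + 147 = 2·98 = 196 ⇒ k = 7.

7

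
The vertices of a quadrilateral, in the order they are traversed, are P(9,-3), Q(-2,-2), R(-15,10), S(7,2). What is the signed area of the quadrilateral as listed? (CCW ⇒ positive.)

Apply Gauss's area formula: 2A = Σ (x_i·y_{i+1} − x_{i+1}·y_i), indices taken mod 4.
Cross-terms: -24, -50, -100, -39  ⇒  Σ = -213
Signed area = Σ/2 = -106.5 (negative ⇒ clockwise traversal).

-106.5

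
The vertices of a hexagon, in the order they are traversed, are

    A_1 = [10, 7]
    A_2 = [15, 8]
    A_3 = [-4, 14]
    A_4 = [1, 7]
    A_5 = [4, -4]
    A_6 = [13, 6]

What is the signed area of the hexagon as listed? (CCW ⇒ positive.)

Apply Gauss's area formula: 2A = Σ (x_i·y_{i+1} − x_{i+1}·y_i), indices taken mod 6.
Σ = (-25) + (242) + (-42) + (-32) + (76) + (31) = 250
Signed area = Σ/2 = 125 (positive ⇒ counter-clockwise traversal).

125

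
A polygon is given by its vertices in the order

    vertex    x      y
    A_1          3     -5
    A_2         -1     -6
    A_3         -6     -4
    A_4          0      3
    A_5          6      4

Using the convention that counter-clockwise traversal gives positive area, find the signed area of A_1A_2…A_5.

-66.5

Cross-terms: -23, -32, -18, -18, -42  ⇒  Σ = -133
Signed area = Σ/2 = -66.5 (negative ⇒ clockwise traversal).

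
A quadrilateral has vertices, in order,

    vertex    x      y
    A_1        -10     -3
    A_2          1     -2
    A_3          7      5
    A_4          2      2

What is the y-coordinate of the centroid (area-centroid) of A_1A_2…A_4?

-11/45

Apply Gauss's area formula. First the cross-terms c_i = x_i·y_{i+1} − x_{i+1}·y_i:
  23, 19, 4, 14  ⇒  2A = 60, A = 30.
Then Σ (y_i + y_{i+1})·c_i = -44, so ȳ = -44 / (6·30) = -11/45.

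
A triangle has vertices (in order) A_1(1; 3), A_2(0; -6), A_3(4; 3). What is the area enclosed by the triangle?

Apply the shoelace formula: 2A = Σ (x_i·y_{i+1} − x_{i+1}·y_i), indices taken mod 3.
A_1→A_2: (1)(-6) − (0)(3) = -6
A_2→A_3: (0)(3) − (4)(-6) = 24
A_3→A_1: (4)(3) − (1)(3) = 9
Σ = 27
Area = |Σ|/2 = 13.5.

13.5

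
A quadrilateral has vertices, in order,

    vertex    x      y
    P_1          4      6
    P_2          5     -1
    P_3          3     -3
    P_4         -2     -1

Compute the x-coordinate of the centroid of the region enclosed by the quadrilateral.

Apply the shoelace formula. First the cross-terms c_i = x_i·y_{i+1} − x_{i+1}·y_i:
  -34, -12, -9, -8  ⇒  2A = -63, A = -31.5.
Then Σ (x_i + x_{i+1})·c_i = -427, so x̄ = -427 / (6·(-31.5)) = 61/27.

61/27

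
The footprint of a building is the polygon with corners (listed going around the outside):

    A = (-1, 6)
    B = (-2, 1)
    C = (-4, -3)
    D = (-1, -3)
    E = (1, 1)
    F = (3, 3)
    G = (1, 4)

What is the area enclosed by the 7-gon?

25.5

A→B: (-1)(1) − (-2)(6) = 11
B→C: (-2)(-3) − (-4)(1) = 10
C→D: (-4)(-3) − (-1)(-3) = 9
D→E: (-1)(1) − (1)(-3) = 2
E→F: (1)(3) − (3)(1) = 0
F→G: (3)(4) − (1)(3) = 9
G→A: (1)(6) − (-1)(4) = 10
Σ = 51
Area = |Σ|/2 = 25.5.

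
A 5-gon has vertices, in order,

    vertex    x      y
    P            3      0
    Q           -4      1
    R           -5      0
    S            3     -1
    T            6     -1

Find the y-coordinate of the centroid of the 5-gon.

Apply the shoelace formula. First the cross-terms c_i = x_i·y_{i+1} − x_{i+1}·y_i:
  3, 5, 5, 3, 3  ⇒  2A = 19, A = 9.5.
Then Σ (y_i + y_{i+1})·c_i = -6, so ȳ = -6 / (6·9.5) = -2/19.

-2/19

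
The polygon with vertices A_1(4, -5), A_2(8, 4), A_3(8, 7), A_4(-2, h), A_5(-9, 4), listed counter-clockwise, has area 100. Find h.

The doubled signed area Σ (x_i y_{i+1} − x_{i+1} y_i) is linear in h.
With h=0 it equals 115; the coefficient of h is 17 (from the two edges through A_4).
So 17·h + 115 = 2·100 = 200 ⇒ h = 5.

5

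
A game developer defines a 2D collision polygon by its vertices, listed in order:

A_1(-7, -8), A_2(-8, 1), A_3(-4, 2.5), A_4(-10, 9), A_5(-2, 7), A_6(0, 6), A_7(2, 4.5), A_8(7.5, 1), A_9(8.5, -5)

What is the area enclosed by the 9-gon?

A_1→A_2: (-7)(1) − (-8)(-8) = -71
A_2→A_3: (-8)(2.5) − (-4)(1) = -16
A_3→A_4: (-4)(9) − (-10)(2.5) = -11
A_4→A_5: (-10)(7) − (-2)(9) = -52
A_5→A_6: (-2)(6) − (0)(7) = -12
A_6→A_7: (0)(4.5) − (2)(6) = -12
A_7→A_8: (2)(1) − (7.5)(4.5) = -31.75
A_8→A_9: (7.5)(-5) − (8.5)(1) = -46
A_9→A_1: (8.5)(-8) − (-7)(-5) = -103
Σ = -354.75
Area = |Σ|/2 = 177.375.

177.375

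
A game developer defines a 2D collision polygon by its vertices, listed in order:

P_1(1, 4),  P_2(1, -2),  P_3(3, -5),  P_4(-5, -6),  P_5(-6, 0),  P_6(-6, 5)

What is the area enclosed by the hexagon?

Apply the shoelace (surveyor's) formula: 2A = Σ (x_i·y_{i+1} − x_{i+1}·y_i), indices taken mod 6.
P_1→P_2: (1)(-2) − (1)(4) = -6
P_2→P_3: (1)(-5) − (3)(-2) = 1
P_3→P_4: (3)(-6) − (-5)(-5) = -43
P_4→P_5: (-5)(0) − (-6)(-6) = -36
P_5→P_6: (-6)(5) − (-6)(0) = -30
P_6→P_1: (-6)(4) − (1)(5) = -29
Σ = -143
Area = |Σ|/2 = 71.5.

71.5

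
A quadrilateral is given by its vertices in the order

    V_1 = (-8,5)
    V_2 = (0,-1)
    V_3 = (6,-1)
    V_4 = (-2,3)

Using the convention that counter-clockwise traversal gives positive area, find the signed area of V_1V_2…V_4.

Apply the surveyor's formula: 2A = Σ (x_i·y_{i+1} − x_{i+1}·y_i), indices taken mod 4.
V_1→V_2: (-8)(-1) − (0)(5) = 8
V_2→V_3: (0)(-1) − (6)(-1) = 6
V_3→V_4: (6)(3) − (-2)(-1) = 16
V_4→V_1: (-2)(5) − (-8)(3) = 14
Σ = 44
Signed area = Σ/2 = 22 (positive ⇒ counter-clockwise traversal).

22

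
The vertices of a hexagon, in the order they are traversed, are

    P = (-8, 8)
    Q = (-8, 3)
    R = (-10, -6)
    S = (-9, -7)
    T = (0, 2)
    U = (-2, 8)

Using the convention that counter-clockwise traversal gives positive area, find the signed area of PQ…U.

84

Σ = (40) + (78) + (16) + (-18) + (4) + (48) = 168
Signed area = Σ/2 = 84 (positive ⇒ counter-clockwise traversal).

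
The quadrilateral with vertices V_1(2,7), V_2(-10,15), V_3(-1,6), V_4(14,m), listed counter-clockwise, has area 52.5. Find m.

Write out the shoelace sum; only the two edges meeting at V_4 involve m:
2·Area = [((-1)·m − 14·6) + (14·7 − 2·m)] + 55
       = -3·m + 69 = 105
⇒ m = -12.

-12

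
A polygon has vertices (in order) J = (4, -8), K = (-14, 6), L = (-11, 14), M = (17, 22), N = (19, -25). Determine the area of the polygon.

Σ = (-88) + (-130) + (-480) + (-843) + (-52) = -1593
Area = |Σ|/2 = 796.5.

796.5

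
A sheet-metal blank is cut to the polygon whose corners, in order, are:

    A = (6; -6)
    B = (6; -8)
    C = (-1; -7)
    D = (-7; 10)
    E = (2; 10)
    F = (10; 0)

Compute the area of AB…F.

185.5

Cross-terms: -12, -50, -59, -90, -100, -60  ⇒  Σ = -371
Area = |Σ|/2 = 185.5.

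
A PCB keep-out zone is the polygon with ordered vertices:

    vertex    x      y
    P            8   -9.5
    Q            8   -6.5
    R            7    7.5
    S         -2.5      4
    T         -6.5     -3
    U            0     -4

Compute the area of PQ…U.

Apply the shoelace (surveyor's) formula: 2A = Σ (x_i·y_{i+1} − x_{i+1}·y_i), indices taken mod 6.
P→Q: (8)(-6.5) − (8)(-9.5) = 24
Q→R: (8)(7.5) − (7)(-6.5) = 105.5
R→S: (7)(4) − (-2.5)(7.5) = 46.75
S→T: (-2.5)(-3) − (-6.5)(4) = 33.5
T→U: (-6.5)(-4) − (0)(-3) = 26
U→P: (0)(-9.5) − (8)(-4) = 32
Σ = 267.75
Area = |Σ|/2 = 133.875.

133.875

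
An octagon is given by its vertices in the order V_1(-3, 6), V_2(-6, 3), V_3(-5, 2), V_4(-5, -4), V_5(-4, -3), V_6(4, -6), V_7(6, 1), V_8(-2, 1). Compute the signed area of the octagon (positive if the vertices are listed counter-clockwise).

67

Apply the surveyor's formula: 2A = Σ (x_i·y_{i+1} − x_{i+1}·y_i), indices taken mod 8.
Σ = (27) + (3) + (30) + (-1) + (36) + (40) + (8) + (-9) = 134
Signed area = Σ/2 = 67 (positive ⇒ counter-clockwise traversal).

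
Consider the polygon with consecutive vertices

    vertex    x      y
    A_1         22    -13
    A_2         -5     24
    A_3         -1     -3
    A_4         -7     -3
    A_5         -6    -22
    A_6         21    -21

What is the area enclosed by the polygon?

Apply the shoelace formula: 2A = Σ (x_i·y_{i+1} − x_{i+1}·y_i), indices taken mod 6.
A_1→A_2: (22)(24) − (-5)(-13) = 463
A_2→A_3: (-5)(-3) − (-1)(24) = 39
A_3→A_4: (-1)(-3) − (-7)(-3) = -18
A_4→A_5: (-7)(-22) − (-6)(-3) = 136
A_5→A_6: (-6)(-21) − (21)(-22) = 588
A_6→A_1: (21)(-13) − (22)(-21) = 189
Σ = 1397
Area = |Σ|/2 = 698.5.

698.5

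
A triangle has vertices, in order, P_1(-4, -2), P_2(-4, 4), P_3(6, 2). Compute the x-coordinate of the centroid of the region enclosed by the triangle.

-2/3

Apply the shoelace formula. First the cross-terms c_i = x_i·y_{i+1} − x_{i+1}·y_i:
  -24, -32, -4  ⇒  2A = -60, A = -30.
Then Σ (x_i + x_{i+1})·c_i = 120, so x̄ = 120 / (6·(-30)) = -2/3.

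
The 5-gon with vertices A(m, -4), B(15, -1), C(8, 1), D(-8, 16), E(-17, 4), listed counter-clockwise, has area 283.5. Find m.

-8

The doubled signed area Σ (x_i y_{i+1} − x_{i+1} y_i) is linear in m.
With m=0 it equals 527; the coefficient of m is -5 (from the two edges through A).
So -5·m + 527 = 2·283.5 = 567 ⇒ m = -8.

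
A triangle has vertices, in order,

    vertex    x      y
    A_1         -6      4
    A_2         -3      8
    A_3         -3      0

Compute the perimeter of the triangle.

18

|A_1A_2| = √((3)² + (4)²) = √25 = 5
|A_2A_3| = √((0)² + (-8)²) = √64 = 8
|A_3A_1| = √((-3)² + (4)²) = √25 = 5
Perimeter = 5 + 8 + 5 = 18.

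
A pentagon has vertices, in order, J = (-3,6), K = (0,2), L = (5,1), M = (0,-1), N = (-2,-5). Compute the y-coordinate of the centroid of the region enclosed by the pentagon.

0.62

Apply the shoelace formula. First the cross-terms c_i = x_i·y_{i+1} − x_{i+1}·y_i:
  -6, -10, -5, -2, -27  ⇒  2A = -50, A = -25.
Then Σ (y_i + y_{i+1})·c_i = -93, so ȳ = -93 / (6·(-25)) = 0.62.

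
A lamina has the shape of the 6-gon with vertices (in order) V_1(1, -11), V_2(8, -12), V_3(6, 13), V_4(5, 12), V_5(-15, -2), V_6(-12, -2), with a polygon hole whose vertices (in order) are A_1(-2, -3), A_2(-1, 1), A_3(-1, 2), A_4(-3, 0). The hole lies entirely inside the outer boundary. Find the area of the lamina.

Outer boundary:
Apply Gauss's area formula: 2A = Σ (x_i·y_{i+1} − x_{i+1}·y_i), indices taken mod 6.
Cross-terms: 76, 176, 7, 170, 6, 134  ⇒  Σ = 569
Area = |Σ|/2 = 284.5.
Hole:
Apply Gauss's area formula: 2A = Σ (x_i·y_{i+1} − x_{i+1}·y_i), indices taken mod 4.
Σ = (-5) + (-1) + (6) + (9) = 9
Area = |Σ|/2 = 4.5.
Net area = 284.5 − 4.5 = 280.

280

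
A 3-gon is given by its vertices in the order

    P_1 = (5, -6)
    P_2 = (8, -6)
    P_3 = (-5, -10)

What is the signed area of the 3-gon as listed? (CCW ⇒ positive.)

-6

Apply the shoelace formula: 2A = Σ (x_i·y_{i+1} − x_{i+1}·y_i), indices taken mod 3.
Cross-terms: 18, -110, 80  ⇒  Σ = -12
Signed area = Σ/2 = -6 (negative ⇒ clockwise traversal).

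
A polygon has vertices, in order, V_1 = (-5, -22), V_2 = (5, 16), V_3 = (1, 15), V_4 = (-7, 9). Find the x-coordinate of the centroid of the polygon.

-151/67

Apply Gauss's area formula. First the cross-terms c_i = x_i·y_{i+1} − x_{i+1}·y_i:
  30, 59, 114, 199  ⇒  2A = 402, A = 201.
Then Σ (x_i + x_{i+1})·c_i = -2718, so x̄ = -2718 / (6·201) = -151/67.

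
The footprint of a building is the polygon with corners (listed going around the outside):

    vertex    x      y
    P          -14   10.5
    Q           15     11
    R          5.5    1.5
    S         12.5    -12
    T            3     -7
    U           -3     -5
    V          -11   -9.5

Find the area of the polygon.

Σ = (-311.5) + (-38) + (-84.75) + (-51.5) + (-36) + (-26.5) + (-248.5) = -796.75
Area = |Σ|/2 = 398.375.

398.375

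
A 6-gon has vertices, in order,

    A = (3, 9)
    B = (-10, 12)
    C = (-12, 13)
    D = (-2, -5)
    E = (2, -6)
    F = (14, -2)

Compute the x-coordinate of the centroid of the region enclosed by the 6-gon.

113/138

Apply the shoelace (surveyor's) formula. First the cross-terms c_i = x_i·y_{i+1} − x_{i+1}·y_i:
  126, 14, 86, 22, 80, 132  ⇒  2A = 460, A = 230.
Then Σ (x_i + x_{i+1})·c_i = 1130, so x̄ = 1130 / (6·230) = 113/138.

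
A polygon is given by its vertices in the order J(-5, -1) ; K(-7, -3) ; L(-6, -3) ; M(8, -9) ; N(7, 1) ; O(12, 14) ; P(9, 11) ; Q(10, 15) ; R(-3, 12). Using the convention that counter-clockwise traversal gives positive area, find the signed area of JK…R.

Apply the shoelace formula: 2A = Σ (x_i·y_{i+1} − x_{i+1}·y_i), indices taken mod 9.
Σ = (8) + (3) + (78) + (71) + (86) + (6) + (25) + (165) + (63) = 505
Signed area = Σ/2 = 252.5 (positive ⇒ counter-clockwise traversal).

252.5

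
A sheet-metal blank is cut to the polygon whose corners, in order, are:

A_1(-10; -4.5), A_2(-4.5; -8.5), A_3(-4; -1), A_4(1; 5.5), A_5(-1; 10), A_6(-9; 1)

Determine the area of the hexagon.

Apply the surveyor's formula: 2A = Σ (x_i·y_{i+1} − x_{i+1}·y_i), indices taken mod 6.
A_1→A_2: (-10)(-8.5) − (-4.5)(-4.5) = 64.75
A_2→A_3: (-4.5)(-1) − (-4)(-8.5) = -29.5
A_3→A_4: (-4)(5.5) − (1)(-1) = -21
A_4→A_5: (1)(10) − (-1)(5.5) = 15.5
A_5→A_6: (-1)(1) − (-9)(10) = 89
A_6→A_1: (-9)(-4.5) − (-10)(1) = 50.5
Σ = 169.25
Area = |Σ|/2 = 84.625.

84.625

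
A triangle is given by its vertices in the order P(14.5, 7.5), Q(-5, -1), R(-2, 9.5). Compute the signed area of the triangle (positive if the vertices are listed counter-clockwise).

-89.625

Apply the shoelace (surveyor's) formula: 2A = Σ (x_i·y_{i+1} − x_{i+1}·y_i), indices taken mod 3.
Σ = (23) + (-49.5) + (-152.75) = -179.25
Signed area = Σ/2 = -89.625 (negative ⇒ clockwise traversal).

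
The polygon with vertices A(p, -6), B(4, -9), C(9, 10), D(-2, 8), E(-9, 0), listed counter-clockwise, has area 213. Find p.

Write out the shoelace sum; only the two edges meeting at A involve p:
2·Area = [((-9)·(-6) − p·0) + (p·(-9) − 4·(-6))] + 285
       = -9·p + 363 = 426
⇒ p = -7.

-7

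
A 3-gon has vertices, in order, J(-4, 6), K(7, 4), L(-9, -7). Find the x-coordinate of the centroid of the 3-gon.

Apply the shoelace (surveyor's) formula. First the cross-terms c_i = x_i·y_{i+1} − x_{i+1}·y_i:
  -58, -13, -82  ⇒  2A = -153, A = -76.5.
Then Σ (x_i + x_{i+1})·c_i = 918, so x̄ = 918 / (6·(-76.5)) = -2.

-2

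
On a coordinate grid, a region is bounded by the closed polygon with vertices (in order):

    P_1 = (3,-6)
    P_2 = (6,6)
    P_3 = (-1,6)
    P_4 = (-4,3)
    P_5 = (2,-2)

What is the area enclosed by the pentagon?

Σ = (54) + (42) + (21) + (2) + (-6) = 113
Area = |Σ|/2 = 56.5.

56.5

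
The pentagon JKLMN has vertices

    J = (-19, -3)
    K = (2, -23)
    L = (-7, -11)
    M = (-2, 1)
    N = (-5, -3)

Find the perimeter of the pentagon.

|JK| = √((21)² + (-20)²) = √841 = 29
|KL| = √((-9)² + (12)²) = √225 = 15
|LM| = √((5)² + (12)²) = √169 = 13
|MN| = √((-3)² + (-4)²) = √25 = 5
|NJ| = √((-14)² + (0)²) = √196 = 14
Perimeter = 29 + 15 + 13 + 5 + 14 = 76.

76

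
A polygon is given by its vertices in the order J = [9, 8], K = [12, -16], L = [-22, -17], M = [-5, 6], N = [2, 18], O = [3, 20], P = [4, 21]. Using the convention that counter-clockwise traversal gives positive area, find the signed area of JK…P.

-651.5

Apply the shoelace (surveyor's) formula: 2A = Σ (x_i·y_{i+1} − x_{i+1}·y_i), indices taken mod 7.
J→K: (9)(-16) − (12)(8) = -240
K→L: (12)(-17) − (-22)(-16) = -556
L→M: (-22)(6) − (-5)(-17) = -217
M→N: (-5)(18) − (2)(6) = -102
N→O: (2)(20) − (3)(18) = -14
O→P: (3)(21) − (4)(20) = -17
P→J: (4)(8) − (9)(21) = -157
Σ = -1303
Signed area = Σ/2 = -651.5 (negative ⇒ clockwise traversal).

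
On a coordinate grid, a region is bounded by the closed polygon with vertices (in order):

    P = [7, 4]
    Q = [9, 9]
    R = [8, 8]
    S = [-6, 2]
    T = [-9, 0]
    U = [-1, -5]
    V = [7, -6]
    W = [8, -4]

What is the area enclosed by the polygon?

Σ = (27) + (0) + (64) + (18) + (45) + (41) + (20) + (60) = 275
Area = |Σ|/2 = 137.5.

137.5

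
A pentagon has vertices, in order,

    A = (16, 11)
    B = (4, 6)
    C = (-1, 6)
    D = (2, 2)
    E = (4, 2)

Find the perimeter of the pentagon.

|AB| = √((-12)² + (-5)²) = √169 = 13
|BC| = √((-5)² + (0)²) = √25 = 5
|CD| = √((3)² + (-4)²) = √25 = 5
|DE| = √((2)² + (0)²) = √4 = 2
|EA| = √((12)² + (9)²) = √225 = 15
Perimeter = 13 + 5 + 5 + 2 + 15 = 40.

40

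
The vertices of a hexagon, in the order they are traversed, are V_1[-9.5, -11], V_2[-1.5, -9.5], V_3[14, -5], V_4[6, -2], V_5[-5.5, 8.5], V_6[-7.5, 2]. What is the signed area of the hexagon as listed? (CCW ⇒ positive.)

Σ = (73.75) + (140.5) + (2) + (40) + (52.75) + (101.5) = 410.5
Signed area = Σ/2 = 205.25 (positive ⇒ counter-clockwise traversal).

205.25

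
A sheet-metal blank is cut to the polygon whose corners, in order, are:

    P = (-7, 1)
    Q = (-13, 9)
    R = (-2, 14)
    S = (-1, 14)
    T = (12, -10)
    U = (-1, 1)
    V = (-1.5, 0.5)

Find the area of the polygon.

190.5

Apply Gauss's area formula: 2A = Σ (x_i·y_{i+1} − x_{i+1}·y_i), indices taken mod 7.
Σ = (-50) + (-164) + (-14) + (-158) + (2) + (1) + (2) = -381
Area = |Σ|/2 = 190.5.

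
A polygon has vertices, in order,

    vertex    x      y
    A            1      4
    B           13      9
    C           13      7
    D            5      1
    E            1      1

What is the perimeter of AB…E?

|AB| = √((12)² + (5)²) = √169 = 13
|BC| = √((0)² + (-2)²) = √4 = 2
|CD| = √((-8)² + (-6)²) = √100 = 10
|DE| = √((-4)² + (0)²) = √16 = 4
|EA| = √((0)² + (3)²) = √9 = 3
Perimeter = 13 + 2 + 10 + 4 + 3 = 32.

32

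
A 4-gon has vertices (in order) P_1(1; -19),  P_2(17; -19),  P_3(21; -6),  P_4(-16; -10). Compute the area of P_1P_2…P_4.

Apply Gauss's area formula: 2A = Σ (x_i·y_{i+1} − x_{i+1}·y_i), indices taken mod 4.
Σ = (304) + (297) + (-306) + (314) = 609
Area = |Σ|/2 = 304.5.

304.5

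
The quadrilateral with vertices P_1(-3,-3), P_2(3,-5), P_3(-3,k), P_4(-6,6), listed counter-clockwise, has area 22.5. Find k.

2

Write out the shoelace sum; only the two edges meeting at P_3 involve k:
2·Area = [(3·k − (-3)·(-5)) + ((-3)·6 − (-6)·k)] + 60
       = 9·k + 27 = 45
⇒ k = 2.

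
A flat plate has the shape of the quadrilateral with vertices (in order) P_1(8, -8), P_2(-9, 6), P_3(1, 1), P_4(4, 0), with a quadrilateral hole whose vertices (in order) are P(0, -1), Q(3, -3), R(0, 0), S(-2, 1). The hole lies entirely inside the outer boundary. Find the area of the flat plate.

35

Outer boundary:
Σ = (-24) + (-15) + (-4) + (-32) = -75
Area = |Σ|/2 = 37.5.
Hole:
Apply the shoelace (surveyor's) formula: 2A = Σ (x_i·y_{i+1} − x_{i+1}·y_i), indices taken mod 4.
Σ = (3) + (0) + (0) + (2) = 5
Area = |Σ|/2 = 2.5.
Net area = 37.5 − 2.5 = 35.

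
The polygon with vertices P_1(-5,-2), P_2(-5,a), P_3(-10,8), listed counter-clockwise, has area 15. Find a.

4

The doubled signed area Σ (x_i y_{i+1} − x_{i+1} y_i) is linear in a.
With a=0 it equals 10; the coefficient of a is 5 (from the two edges through P_2).
So 5·a + 10 = 2·15 = 30 ⇒ a = 4.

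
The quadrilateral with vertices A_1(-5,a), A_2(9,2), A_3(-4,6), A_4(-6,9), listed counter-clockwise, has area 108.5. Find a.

-8

Write out the shoelace sum; only the two edges meeting at A_1 involve a:
2·Area = [((-6)·a − (-5)·9) + ((-5)·2 − 9·a)] + 62
       = -15·a + 97 = 217
⇒ a = -8.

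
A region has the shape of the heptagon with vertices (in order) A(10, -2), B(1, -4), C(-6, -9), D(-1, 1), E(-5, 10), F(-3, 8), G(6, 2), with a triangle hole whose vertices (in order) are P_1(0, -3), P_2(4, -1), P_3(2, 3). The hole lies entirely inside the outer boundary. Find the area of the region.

83.5

Outer boundary:
Apply Gauss's area formula: 2A = Σ (x_i·y_{i+1} − x_{i+1}·y_i), indices taken mod 7.
A→B: (10)(-4) − (1)(-2) = -38
B→C: (1)(-9) − (-6)(-4) = -33
C→D: (-6)(1) − (-1)(-9) = -15
D→E: (-1)(10) − (-5)(1) = -5
E→F: (-5)(8) − (-3)(10) = -10
F→G: (-3)(2) − (6)(8) = -54
G→A: (6)(-2) − (10)(2) = -32
Σ = -187
Area = |Σ|/2 = 93.5.
Hole:
Apply the shoelace formula: 2A = Σ (x_i·y_{i+1} − x_{i+1}·y_i), indices taken mod 3.
P_1→P_2: (0)(-1) − (4)(-3) = 12
P_2→P_3: (4)(3) − (2)(-1) = 14
P_3→P_1: (2)(-3) − (0)(3) = -6
Σ = 20
Area = |Σ|/2 = 10.
Net area = 93.5 − 10 = 83.5.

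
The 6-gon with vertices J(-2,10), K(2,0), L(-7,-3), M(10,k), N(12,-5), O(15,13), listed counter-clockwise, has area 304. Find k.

-13

Write out the shoelace sum; only the two edges meeting at M involve k:
2·Area = [((-7)·k − 10·(-3)) + (10·(-5) − 12·k)] + 381
       = -19·k + 361 = 608
⇒ k = -13.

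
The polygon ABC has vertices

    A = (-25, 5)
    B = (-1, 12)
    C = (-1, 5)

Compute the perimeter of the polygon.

|AB| = √((24)² + (7)²) = √625 = 25
|BC| = √((0)² + (-7)²) = √49 = 7
|CA| = √((-24)² + (0)²) = √576 = 24
Perimeter = 25 + 7 + 24 = 56.

56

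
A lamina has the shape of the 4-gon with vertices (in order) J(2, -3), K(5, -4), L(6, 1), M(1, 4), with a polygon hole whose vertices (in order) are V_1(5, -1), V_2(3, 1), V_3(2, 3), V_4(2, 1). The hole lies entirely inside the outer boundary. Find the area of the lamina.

22

Outer boundary:
J→K: (2)(-4) − (5)(-3) = 7
K→L: (5)(1) − (6)(-4) = 29
L→M: (6)(4) − (1)(1) = 23
M→J: (1)(-3) − (2)(4) = -11
Σ = 48
Area = |Σ|/2 = 24.
Hole:
Apply the shoelace formula: 2A = Σ (x_i·y_{i+1} − x_{i+1}·y_i), indices taken mod 4.
V_1→V_2: (5)(1) − (3)(-1) = 8
V_2→V_3: (3)(3) − (2)(1) = 7
V_3→V_4: (2)(1) − (2)(3) = -4
V_4→V_1: (2)(-1) − (5)(1) = -7
Σ = 4
Area = |Σ|/2 = 2.
Net area = 24 − 2 = 22.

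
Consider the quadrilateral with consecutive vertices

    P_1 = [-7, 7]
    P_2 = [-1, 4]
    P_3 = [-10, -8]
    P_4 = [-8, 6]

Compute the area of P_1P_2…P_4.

55.5

Apply the shoelace formula: 2A = Σ (x_i·y_{i+1} − x_{i+1}·y_i), indices taken mod 4.
Cross-terms: -21, 48, -124, -14  ⇒  Σ = -111
Area = |Σ|/2 = 55.5.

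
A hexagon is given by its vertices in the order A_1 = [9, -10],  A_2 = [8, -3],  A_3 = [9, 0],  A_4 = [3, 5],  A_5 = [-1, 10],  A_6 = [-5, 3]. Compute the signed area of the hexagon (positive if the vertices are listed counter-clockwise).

Apply the shoelace (surveyor's) formula: 2A = Σ (x_i·y_{i+1} − x_{i+1}·y_i), indices taken mod 6.
Σ = (53) + (27) + (45) + (35) + (47) + (23) = 230
Signed area = Σ/2 = 115 (positive ⇒ counter-clockwise traversal).

115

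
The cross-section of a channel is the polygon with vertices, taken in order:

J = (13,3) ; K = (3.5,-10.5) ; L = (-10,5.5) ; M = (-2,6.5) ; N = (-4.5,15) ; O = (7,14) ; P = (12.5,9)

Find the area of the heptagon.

Apply Gauss's area formula: 2A = Σ (x_i·y_{i+1} − x_{i+1}·y_i), indices taken mod 7.
J→K: (13)(-10.5) − (3.5)(3) = -147
K→L: (3.5)(5.5) − (-10)(-10.5) = -85.75
L→M: (-10)(6.5) − (-2)(5.5) = -54
M→N: (-2)(15) − (-4.5)(6.5) = -0.75
N→O: (-4.5)(14) − (7)(15) = -168
O→P: (7)(9) − (12.5)(14) = -112
P→J: (12.5)(3) − (13)(9) = -79.5
Σ = -647
Area = |Σ|/2 = 323.5.

323.5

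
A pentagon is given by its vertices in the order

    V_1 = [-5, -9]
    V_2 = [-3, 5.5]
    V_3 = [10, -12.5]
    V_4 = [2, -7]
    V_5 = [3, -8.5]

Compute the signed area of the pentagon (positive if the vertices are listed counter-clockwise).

Apply the shoelace formula: 2A = Σ (x_i·y_{i+1} − x_{i+1}·y_i), indices taken mod 5.
Σ = (-54.5) + (-17.5) + (-45) + (4) + (-69.5) = -182.5
Signed area = Σ/2 = -91.25 (negative ⇒ clockwise traversal).

-91.25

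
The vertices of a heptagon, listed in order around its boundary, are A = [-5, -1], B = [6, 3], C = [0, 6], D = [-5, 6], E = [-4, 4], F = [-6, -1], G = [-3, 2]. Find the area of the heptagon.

Apply the surveyor's formula: 2A = Σ (x_i·y_{i+1} − x_{i+1}·y_i), indices taken mod 7.
Σ = (-9) + (36) + (30) + (4) + (28) + (-15) + (13) = 87
Area = |Σ|/2 = 43.5.

43.5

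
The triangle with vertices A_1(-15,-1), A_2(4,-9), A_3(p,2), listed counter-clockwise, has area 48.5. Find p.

-10

The doubled signed area Σ (x_i y_{i+1} − x_{i+1} y_i) is linear in p.
With p=0 it equals 177; the coefficient of p is 8 (from the two edges through A_3).
So 8·p + 177 = 2·48.5 = 97 ⇒ p = -10.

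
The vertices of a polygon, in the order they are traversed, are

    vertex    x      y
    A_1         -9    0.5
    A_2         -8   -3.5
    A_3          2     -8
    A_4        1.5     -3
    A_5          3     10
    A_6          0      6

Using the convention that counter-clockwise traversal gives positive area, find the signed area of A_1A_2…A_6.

104.25

Apply the surveyor's formula: 2A = Σ (x_i·y_{i+1} − x_{i+1}·y_i), indices taken mod 6.
Σ = (35.5) + (71) + (6) + (24) + (18) + (54) = 208.5
Signed area = Σ/2 = 104.25 (positive ⇒ counter-clockwise traversal).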